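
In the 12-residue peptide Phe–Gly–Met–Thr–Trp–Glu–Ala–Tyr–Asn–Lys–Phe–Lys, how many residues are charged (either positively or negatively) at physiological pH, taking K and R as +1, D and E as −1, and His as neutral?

3

Charged side chains at pH ~7.4: K, R (positive); D, E (negative).
Matching residues: Glu6, Lys10, Lys12.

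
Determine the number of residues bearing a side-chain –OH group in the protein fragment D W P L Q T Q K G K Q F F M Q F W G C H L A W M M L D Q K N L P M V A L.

The –OH-bearing residues are Ser, Thr (aliphatic alcohols), and Tyr (phenol).
Matching residues: T6.

1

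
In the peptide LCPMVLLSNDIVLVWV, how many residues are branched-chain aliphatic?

9

Valine (V), leucine (L), and isoleucine (I) are the branched-chain amino acids.
Matching residues: L1, V5, L6, L7, I11, V12, L13, V14, V16.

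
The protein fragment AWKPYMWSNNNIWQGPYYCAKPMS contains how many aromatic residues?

6

The aromatic amino acids are Phe (F, benzyl), Trp (W, indole), and Tyr (Y, phenol).
Matching residues: W2, Y5, W7, W13, Y17, Y18.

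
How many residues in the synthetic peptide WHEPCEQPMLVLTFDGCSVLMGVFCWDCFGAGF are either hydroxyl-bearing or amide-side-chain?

3

Hydroxyl-bearing: S, T, Y. Amide-side-chain: N, Q.
Hydroxyl-bearing residues here: T13, S18 (2).
Amide-side-chain residues here: Q7 (1).
The two groups share no amino acid, so total = 2 + 1 = 3.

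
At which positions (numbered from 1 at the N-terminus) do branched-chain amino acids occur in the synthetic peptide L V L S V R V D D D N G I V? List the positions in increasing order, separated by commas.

Valine (V), leucine (L), and isoleucine (I) are the branched-chain amino acids.
Matching residues: L1, V2, L3, V5, V7, I13, V14.

1, 2, 3, 5, 7, 13, 14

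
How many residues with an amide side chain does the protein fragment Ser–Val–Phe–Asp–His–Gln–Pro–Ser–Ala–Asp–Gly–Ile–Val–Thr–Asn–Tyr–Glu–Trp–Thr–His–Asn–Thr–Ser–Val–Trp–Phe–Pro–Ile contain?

3

The amide-side-chain residues are Asn (N) and Gln (Q).
Matching residues: Gln6, Asn15, Asn21.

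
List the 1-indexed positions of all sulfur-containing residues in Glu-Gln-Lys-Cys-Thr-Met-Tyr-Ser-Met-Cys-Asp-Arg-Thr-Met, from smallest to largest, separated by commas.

4, 6, 9, 10, 14

Only Cys (C) and Met (M) have a sulfur atom in the side chain.
Matching residues: Cys4, Met6, Met9, Cys10, Met14.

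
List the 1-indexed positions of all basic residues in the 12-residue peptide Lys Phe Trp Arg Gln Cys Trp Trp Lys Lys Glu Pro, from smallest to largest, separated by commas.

K, R, and H are the three residues with basic side chains (ε-amine, guanidinium, and imidazole respectively).
Matching residues: Lys1, Arg4, Lys9, Lys10.

1, 4, 9, 10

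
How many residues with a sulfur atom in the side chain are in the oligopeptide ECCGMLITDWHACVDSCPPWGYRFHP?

The sulfur-bearing residues are cysteine (–SH) and methionine (–S–CH₃).
Matching residues: C2, C3, M5, C13, C17.

5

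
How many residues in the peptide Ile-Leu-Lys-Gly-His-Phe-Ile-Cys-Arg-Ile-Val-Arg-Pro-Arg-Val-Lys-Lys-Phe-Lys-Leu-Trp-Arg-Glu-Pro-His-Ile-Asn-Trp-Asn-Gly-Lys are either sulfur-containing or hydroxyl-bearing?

Sulfur-containing: C, M. Hydroxyl-bearing: S, T, Y.
Sulfur-containing residues here: Cys8 (1).
Hydroxyl-bearing residues here: none (0).
The two groups share no amino acid, so total = 1 + 0 = 1.

1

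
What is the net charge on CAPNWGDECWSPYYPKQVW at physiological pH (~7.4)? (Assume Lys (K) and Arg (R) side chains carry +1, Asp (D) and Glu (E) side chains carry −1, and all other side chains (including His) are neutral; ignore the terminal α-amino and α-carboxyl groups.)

Positive (K, R): K16 → +1.
Negative (D, E): D7, E8 → −2.
Net charge = (+1) + (−2) = −1.

-1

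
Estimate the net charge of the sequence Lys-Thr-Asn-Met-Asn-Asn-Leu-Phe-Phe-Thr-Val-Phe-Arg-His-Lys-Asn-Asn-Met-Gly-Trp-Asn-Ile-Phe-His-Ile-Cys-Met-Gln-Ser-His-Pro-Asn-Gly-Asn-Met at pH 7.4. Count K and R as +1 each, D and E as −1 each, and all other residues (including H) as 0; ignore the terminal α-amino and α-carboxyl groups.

Positive (K, R): Lys1, Arg13, Lys15 → +3.
Negative (D, E): none → −0.
Net charge = (+3) + (−0) = +3.

+3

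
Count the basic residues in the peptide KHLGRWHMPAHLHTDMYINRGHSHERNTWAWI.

10

K, R, and H are the three residues with basic side chains (ε-amine, guanidinium, and imidazole respectively).
Matching residues: K1, H2, R5, H7, H11, H13, R20, H22, H24, R26.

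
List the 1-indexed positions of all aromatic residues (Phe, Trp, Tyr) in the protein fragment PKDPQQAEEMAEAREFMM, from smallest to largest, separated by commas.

16

Matching residues: F16.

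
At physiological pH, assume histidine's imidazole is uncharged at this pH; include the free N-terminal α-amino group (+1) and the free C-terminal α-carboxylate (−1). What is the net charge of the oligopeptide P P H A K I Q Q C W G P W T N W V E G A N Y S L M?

At pH ~7.4 the Lys and Arg side chains are protonated (+1), the Asp and Glu side chains are deprotonated (−1), and with His taken as neutral all other side chains carry no charge.
Positive (K, R): K5 → +1.
Negative (D, E): E18 → −1.
The N-terminus (+1) and C-terminus (−1) cancel.
Net charge = (+1) + (−1) = 0.

0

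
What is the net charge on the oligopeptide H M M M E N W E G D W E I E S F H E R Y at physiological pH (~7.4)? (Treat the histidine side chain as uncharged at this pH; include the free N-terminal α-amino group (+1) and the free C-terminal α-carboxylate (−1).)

At pH ~7.4 the Lys and Arg side chains are protonated (+1), the Asp and Glu side chains are deprotonated (−1), and with His taken as neutral all other side chains carry no charge.
Positive (K, R): R19 → +1.
Negative (D, E): E5, E8, D10, E12, E14, E18 → −6.
The N-terminus (+1) and C-terminus (−1) cancel.
Net charge = (+1) + (−6) = −5.

-5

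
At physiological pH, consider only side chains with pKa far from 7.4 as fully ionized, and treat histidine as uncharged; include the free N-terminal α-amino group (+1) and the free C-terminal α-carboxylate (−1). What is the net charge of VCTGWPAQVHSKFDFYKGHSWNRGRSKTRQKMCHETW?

+5

The side chains ionized at physiological pH are Lys/Arg (+1) and Asp/Glu (−1); with His treated as neutral, nothing else contributes.
Positive (K, R): K12, K17, R23, R25, K27, R29, K31 → +7.
Negative (D, E): D14, E35 → −2.
The N-terminus (+1) and C-terminus (−1) cancel.
Net charge = (+7) + (−2) = +5.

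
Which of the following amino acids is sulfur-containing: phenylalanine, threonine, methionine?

methionine

Only Cys (C) and Met (M) have a sulfur atom in the side chain.
Of the listed options, only methionine belongs to this group.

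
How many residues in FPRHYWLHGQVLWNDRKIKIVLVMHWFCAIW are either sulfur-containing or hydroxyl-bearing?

3

Sulfur-containing: C, M. Hydroxyl-bearing: S, T, Y.
Sulfur-containing residues here: M24, C28 (2).
Hydroxyl-bearing residues here: Y5 (1).
The two groups share no amino acid, so total = 2 + 1 = 3.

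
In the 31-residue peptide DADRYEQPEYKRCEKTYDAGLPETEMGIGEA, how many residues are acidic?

9

Aspartate (D) and glutamate (E) have carboxylic-acid side chains and are the acidic amino acids.
Matching residues: D1, D3, E6, E9, E14, D18, E23, E25, E30.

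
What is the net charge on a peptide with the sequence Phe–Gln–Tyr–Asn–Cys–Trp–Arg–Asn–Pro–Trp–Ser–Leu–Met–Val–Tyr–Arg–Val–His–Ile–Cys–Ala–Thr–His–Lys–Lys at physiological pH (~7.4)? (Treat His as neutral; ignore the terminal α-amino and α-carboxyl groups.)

Near pH 7.4, K and R contribute +1 each, D and E contribute −1 each, and every other side chain (His included, as stated) is uncharged.
Positive (K, R): Arg7, Arg16, Lys24, Lys25 → +4.
Negative (D, E): none → −0.
Net charge = (+4) + (−0) = +4.

+4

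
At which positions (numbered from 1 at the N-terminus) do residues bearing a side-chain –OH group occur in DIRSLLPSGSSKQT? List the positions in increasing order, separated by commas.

4, 8, 10, 11, 14

The –OH-bearing residues are Ser, Thr (aliphatic alcohols), and Tyr (phenol).
Matching residues: S4, S8, S10, S11, T14.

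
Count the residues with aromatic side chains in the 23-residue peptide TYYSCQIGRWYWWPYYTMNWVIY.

10

F, W, and Y each carry an aromatic ring on the side chain.
Matching residues: Y2, Y3, W10, Y11, W12, W13, Y15, Y16, W20, Y23.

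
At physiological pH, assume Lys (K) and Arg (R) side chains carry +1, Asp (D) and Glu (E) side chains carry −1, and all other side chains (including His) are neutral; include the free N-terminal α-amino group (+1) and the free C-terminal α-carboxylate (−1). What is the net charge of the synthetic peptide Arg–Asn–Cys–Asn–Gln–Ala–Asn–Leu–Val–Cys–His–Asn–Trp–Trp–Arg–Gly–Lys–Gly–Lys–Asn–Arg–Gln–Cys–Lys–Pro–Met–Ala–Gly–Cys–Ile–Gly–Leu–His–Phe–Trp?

+6

Positive (K, R): Arg1, Arg15, Lys17, Lys19, Arg21, Lys24 → +6.
Negative (D, E): none → −0.
The N-terminus (+1) and C-terminus (−1) cancel.
Net charge = (+6) + (−0) = +6.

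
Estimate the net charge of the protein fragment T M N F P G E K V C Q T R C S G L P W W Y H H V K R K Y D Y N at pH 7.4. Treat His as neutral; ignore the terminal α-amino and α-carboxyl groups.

Near pH 7.4, K and R contribute +1 each, D and E contribute −1 each, and every other side chain (His included, as stated) is uncharged.
Positive (K, R): K8, R13, K25, R26, K27 → +5.
Negative (D, E): E7, D29 → −2.
Net charge = (+5) + (−2) = +3.

+3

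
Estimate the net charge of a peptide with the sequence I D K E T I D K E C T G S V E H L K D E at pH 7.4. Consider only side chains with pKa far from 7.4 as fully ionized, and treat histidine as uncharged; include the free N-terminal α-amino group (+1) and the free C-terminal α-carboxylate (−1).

At pH ~7.4 the Lys and Arg side chains are protonated (+1), the Asp and Glu side chains are deprotonated (−1), and with His taken as neutral all other side chains carry no charge.
Positive (K, R): K3, K8, K18 → +3.
Negative (D, E): D2, E4, D7, E9, E15, D19, E20 → −7.
The N-terminus (+1) and C-terminus (−1) cancel.
Net charge = (+3) + (−7) = −4.

-4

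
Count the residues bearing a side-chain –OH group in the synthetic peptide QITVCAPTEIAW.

2

Serine (S), threonine (T), and tyrosine (Y) each carry a hydroxyl group on the side chain.
Matching residues: T3, T8.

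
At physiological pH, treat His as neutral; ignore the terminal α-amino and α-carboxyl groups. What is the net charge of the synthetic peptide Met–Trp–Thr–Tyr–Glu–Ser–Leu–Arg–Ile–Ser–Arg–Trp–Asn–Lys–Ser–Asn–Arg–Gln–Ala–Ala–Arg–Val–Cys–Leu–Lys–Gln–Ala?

+5

Near pH 7.4, K and R contribute +1 each, D and E contribute −1 each, and every other side chain (His included, as stated) is uncharged.
Positive (K, R): Arg8, Arg11, Lys14, Arg17, Arg21, Lys25 → +6.
Negative (D, E): Glu5 → −1.
Net charge = (+6) + (−1) = +5.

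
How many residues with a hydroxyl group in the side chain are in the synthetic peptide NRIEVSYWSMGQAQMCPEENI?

3

Serine (S), threonine (T), and tyrosine (Y) each carry a hydroxyl group on the side chain.
Matching residues: S6, Y7, S9.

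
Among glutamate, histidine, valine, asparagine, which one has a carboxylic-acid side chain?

glutamate

Aspartate (D) and glutamate (E) have carboxylic-acid side chains and are the acidic amino acids.
Of the listed options, only glutamate belongs to this group.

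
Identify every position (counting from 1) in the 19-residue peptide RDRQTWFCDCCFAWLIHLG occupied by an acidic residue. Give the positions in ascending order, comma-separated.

2, 9

Matching residues: D2, D9.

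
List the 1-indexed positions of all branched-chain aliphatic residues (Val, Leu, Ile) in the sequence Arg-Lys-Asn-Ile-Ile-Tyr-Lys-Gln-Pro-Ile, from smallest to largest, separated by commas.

Matching residues: Ile4, Ile5, Ile10.

4, 5, 10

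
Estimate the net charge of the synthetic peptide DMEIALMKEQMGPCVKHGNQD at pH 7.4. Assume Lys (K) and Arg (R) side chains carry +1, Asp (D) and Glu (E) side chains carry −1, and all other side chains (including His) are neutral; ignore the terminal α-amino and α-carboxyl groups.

Positive (K, R): K8, K16 → +2.
Negative (D, E): D1, E3, E9, D21 → −4.
Net charge = (+2) + (−4) = −2.

-2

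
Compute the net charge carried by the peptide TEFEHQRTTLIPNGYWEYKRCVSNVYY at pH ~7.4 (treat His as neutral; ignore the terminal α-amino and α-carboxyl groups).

0

Near pH 7.4, K and R contribute +1 each, D and E contribute −1 each, and every other side chain (His included, as stated) is uncharged.
Positive (K, R): R7, K19, R20 → +3.
Negative (D, E): E2, E4, E17 → −3.
Net charge = (+3) + (−3) = 0.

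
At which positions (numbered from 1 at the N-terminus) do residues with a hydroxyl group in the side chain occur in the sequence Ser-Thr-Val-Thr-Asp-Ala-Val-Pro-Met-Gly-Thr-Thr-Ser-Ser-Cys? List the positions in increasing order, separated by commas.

1, 2, 4, 11, 12, 13, 14

S, T, and Y are the three residues with a side-chain hydroxyl.
Matching residues: Ser1, Thr2, Thr4, Thr11, Thr12, Ser13, Ser14.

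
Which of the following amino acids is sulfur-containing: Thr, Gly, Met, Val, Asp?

Only Cys (C) and Met (M) have a sulfur atom in the side chain.
Of the listed options, only Met belongs to this group.

Met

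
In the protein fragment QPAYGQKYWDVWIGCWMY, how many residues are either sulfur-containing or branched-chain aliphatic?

4

Sulfur-containing: C, M. Branched-chain aliphatic: I, L, V.
Sulfur-containing residues here: C15, M17 (2).
Branched-chain aliphatic residues here: V11, I13 (2).
The two groups share no amino acid, so total = 2 + 2 = 4.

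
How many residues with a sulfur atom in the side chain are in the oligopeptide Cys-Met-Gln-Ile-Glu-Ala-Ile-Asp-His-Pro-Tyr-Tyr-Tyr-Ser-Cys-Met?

4

Only Cys (C) and Met (M) have a sulfur atom in the side chain.
Matching residues: Cys1, Met2, Cys15, Met16.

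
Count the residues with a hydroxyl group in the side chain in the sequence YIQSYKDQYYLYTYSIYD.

10

S, T, and Y are the three residues with a side-chain hydroxyl.
Matching residues: Y1, S4, Y5, Y9, Y10, Y12, T13, Y14, S15, Y17.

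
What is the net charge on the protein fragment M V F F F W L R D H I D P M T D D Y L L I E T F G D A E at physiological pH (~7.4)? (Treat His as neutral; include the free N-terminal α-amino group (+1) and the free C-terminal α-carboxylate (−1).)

-6

Near pH 7.4, K and R contribute +1 each, D and E contribute −1 each, and every other side chain (His included, as stated) is uncharged.
Positive (K, R): R8 → +1.
Negative (D, E): D9, D12, D16, D17, E22, D26, E28 → −7.
The N-terminus (+1) and C-terminus (−1) cancel.
Net charge = (+1) + (−7) = −6.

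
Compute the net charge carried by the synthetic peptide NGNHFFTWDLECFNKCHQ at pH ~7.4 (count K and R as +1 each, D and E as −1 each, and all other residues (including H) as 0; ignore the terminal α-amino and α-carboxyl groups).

-1

Positive (K, R): K15 → +1.
Negative (D, E): D9, E11 → −2.
Net charge = (+1) + (−2) = −1.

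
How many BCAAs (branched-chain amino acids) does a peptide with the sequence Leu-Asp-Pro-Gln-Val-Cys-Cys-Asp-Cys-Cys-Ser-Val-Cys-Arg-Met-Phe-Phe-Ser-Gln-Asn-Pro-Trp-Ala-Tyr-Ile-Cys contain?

Valine (V), leucine (L), and isoleucine (I) are the branched-chain amino acids.
Matching residues: Leu1, Val5, Val12, Ile25.

4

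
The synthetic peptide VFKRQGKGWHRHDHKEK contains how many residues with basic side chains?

9

K, R, and H are the three residues with basic side chains (ε-amine, guanidinium, and imidazole respectively).
Matching residues: K3, R4, K7, H10, R11, H12, H14, K15, K17.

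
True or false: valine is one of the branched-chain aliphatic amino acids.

Valine (V), leucine (L), and isoleucine (I) are the branched-chain amino acids.
Valine is in this group.

True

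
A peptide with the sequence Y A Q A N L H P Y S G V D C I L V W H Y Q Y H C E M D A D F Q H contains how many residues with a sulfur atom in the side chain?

The sulfur-bearing residues are cysteine (–SH) and methionine (–S–CH₃).
Matching residues: C14, C24, M26.

3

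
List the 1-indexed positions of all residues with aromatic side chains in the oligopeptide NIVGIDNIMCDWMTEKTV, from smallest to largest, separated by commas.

12

The aromatic amino acids are Phe (F, benzyl), Trp (W, indole), and Tyr (Y, phenol).
Matching residues: W12.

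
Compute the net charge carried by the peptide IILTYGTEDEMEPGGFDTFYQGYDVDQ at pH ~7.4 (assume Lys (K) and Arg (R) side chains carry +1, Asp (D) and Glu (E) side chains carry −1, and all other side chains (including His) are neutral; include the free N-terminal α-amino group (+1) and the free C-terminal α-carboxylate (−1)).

Positive (K, R): none → +0.
Negative (D, E): E8, D9, E10, E12, D17, D24, D26 → −7.
The N-terminus (+1) and C-terminus (−1) cancel.
Net charge = (+0) + (−7) = −7.

-7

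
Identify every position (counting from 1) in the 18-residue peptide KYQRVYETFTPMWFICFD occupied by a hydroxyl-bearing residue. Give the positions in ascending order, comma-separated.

2, 6, 8, 10

Matching residues: Y2, Y6, T8, T10.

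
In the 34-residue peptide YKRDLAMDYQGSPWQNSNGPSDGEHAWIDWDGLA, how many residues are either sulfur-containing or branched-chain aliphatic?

Sulfur-containing: C, M. Branched-chain aliphatic: I, L, V.
Sulfur-containing residues here: M7 (1).
Branched-chain aliphatic residues here: L5, I28, L33 (3).
The two groups share no amino acid, so total = 1 + 3 = 4.

4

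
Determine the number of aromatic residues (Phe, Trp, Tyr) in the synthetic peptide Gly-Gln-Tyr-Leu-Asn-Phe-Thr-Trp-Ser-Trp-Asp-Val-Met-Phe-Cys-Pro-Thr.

Matching residues: Tyr3, Phe6, Trp8, Trp10, Phe14.

5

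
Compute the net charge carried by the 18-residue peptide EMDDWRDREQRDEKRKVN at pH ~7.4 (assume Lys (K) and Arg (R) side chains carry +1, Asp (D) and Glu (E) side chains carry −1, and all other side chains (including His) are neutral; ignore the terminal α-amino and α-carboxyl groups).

-1

Positive (K, R): R6, R8, R11, K14, R15, K16 → +6.
Negative (D, E): E1, D3, D4, D7, E9, D12, E13 → −7.
Net charge = (+6) + (−7) = −1.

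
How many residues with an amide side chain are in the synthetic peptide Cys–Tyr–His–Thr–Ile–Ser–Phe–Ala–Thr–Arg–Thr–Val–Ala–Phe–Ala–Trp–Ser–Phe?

Asparagine (N) and glutamine (Q) have uncharged amide side chains.
None of the 18 residues belong to this group.

0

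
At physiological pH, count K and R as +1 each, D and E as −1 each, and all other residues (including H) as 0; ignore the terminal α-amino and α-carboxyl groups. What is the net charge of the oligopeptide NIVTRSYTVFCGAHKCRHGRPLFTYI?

Positive (K, R): R5, K15, R17, R20 → +4.
Negative (D, E): none → −0.
Net charge = (+4) + (−0) = +4.

+4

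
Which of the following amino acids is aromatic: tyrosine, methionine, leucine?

tyrosine

The aromatic amino acids are Phe (F, benzyl), Trp (W, indole), and Tyr (Y, phenol).
Of the listed options, only tyrosine belongs to this group.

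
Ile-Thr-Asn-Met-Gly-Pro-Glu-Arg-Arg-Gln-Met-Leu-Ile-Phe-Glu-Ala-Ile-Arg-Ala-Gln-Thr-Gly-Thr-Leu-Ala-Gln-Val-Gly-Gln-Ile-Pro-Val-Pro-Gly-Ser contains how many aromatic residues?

1

The aromatic amino acids are Phe (F, benzyl), Trp (W, indole), and Tyr (Y, phenol).
Matching residues: Phe14.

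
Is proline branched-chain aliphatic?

No

Valine (V), leucine (L), and isoleucine (I) are the branched-chain amino acids.
Proline is not in this group.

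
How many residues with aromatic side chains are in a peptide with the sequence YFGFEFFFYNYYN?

F, W, and Y each carry an aromatic ring on the side chain.
Matching residues: Y1, F2, F4, F6, F7, F8, Y9, Y11, Y12.

9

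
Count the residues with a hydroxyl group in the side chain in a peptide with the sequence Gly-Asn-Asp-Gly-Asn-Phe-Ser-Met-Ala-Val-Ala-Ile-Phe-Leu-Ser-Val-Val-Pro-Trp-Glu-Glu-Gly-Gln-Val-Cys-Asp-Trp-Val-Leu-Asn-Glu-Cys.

Serine (S), threonine (T), and tyrosine (Y) each carry a hydroxyl group on the side chain.
Matching residues: Ser7, Ser15.

2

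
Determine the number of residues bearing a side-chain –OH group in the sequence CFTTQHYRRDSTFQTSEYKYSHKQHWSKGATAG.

Serine (S), threonine (T), and tyrosine (Y) each carry a hydroxyl group on the side chain.
Matching residues: T3, T4, Y7, S11, T12, T15, S16, Y18, Y20, S21, S27, T31.

12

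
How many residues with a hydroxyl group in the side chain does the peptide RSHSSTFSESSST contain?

9

The –OH-bearing residues are Ser, Thr (aliphatic alcohols), and Tyr (phenol).
Matching residues: S2, S4, S5, T6, S8, S10, S11, S12, T13.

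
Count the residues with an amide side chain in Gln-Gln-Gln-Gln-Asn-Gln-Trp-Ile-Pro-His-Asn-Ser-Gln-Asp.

8

Asparagine (N) and glutamine (Q) have uncharged amide side chains.
Matching residues: Gln1, Gln2, Gln3, Gln4, Asn5, Gln6, Asn11, Gln13.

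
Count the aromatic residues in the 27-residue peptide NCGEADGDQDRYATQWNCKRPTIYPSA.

The aromatic amino acids are Phe (F, benzyl), Trp (W, indole), and Tyr (Y, phenol).
Matching residues: Y12, W16, Y24.

3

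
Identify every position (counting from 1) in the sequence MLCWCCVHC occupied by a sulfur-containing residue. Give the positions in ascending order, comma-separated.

Only Cys (C) and Met (M) have a sulfur atom in the side chain.
Matching residues: M1, C3, C5, C6, C9.

1, 3, 5, 6, 9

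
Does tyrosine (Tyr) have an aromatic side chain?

The aromatic amino acids are Phe (F, benzyl), Trp (W, indole), and Tyr (Y, phenol).
Tyrosine is in this group.

Yes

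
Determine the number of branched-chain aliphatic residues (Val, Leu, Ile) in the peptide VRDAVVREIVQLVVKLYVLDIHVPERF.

13

Matching residues: V1, V5, V6, I9, V10, L12, V13, V14, L16, V18, L19, I21, V23.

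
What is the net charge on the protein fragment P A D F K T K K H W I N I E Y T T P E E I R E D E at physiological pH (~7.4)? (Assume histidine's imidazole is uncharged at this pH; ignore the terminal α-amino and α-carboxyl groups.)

Near pH 7.4, K and R contribute +1 each, D and E contribute −1 each, and every other side chain (His included, as stated) is uncharged.
Positive (K, R): K5, K7, K8, R22 → +4.
Negative (D, E): D3, E14, E19, E20, E23, D24, E25 → −7.
Net charge = (+4) + (−7) = −3.

-3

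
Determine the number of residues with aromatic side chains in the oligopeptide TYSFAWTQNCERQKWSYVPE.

5

F, W, and Y each carry an aromatic ring on the side chain.
Matching residues: Y2, F4, W6, W15, Y17.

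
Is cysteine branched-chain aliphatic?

No

The BCAAs are Val, Leu, and Ile — aliphatic side chains with a branch point.
Cysteine is not in this group.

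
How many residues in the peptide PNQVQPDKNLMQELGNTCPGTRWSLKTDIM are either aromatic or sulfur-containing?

Aromatic: F, W, Y. Sulfur-containing: C, M.
Aromatic residues here: W23 (1).
Sulfur-containing residues here: M11, C18, M30 (3).
The two groups share no amino acid, so total = 1 + 3 = 4.

4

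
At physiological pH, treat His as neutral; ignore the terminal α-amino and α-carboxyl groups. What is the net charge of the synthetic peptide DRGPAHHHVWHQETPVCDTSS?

At pH ~7.4 the Lys and Arg side chains are protonated (+1), the Asp and Glu side chains are deprotonated (−1), and with His taken as neutral all other side chains carry no charge.
Positive (K, R): R2 → +1.
Negative (D, E): D1, E13, D18 → −3.
Net charge = (+1) + (−3) = −2.

-2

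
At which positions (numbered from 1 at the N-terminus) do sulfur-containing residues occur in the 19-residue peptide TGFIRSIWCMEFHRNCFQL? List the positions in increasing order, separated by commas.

9, 10, 16

The sulfur-bearing residues are cysteine (–SH) and methionine (–S–CH₃).
Matching residues: C9, M10, C16.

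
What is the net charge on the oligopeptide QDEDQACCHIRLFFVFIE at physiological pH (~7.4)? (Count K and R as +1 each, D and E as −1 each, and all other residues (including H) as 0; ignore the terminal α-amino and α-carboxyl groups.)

Positive (K, R): R11 → +1.
Negative (D, E): D2, E3, D4, E18 → −4.
Net charge = (+1) + (−4) = −3.

-3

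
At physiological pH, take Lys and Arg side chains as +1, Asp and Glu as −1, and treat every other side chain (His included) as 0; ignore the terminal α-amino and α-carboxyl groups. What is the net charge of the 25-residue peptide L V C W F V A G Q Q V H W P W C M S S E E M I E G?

-3

Positive (K, R): none → +0.
Negative (D, E): E20, E21, E24 → −3.
Net charge = (+0) + (−3) = −3.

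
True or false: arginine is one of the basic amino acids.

True

Lysine (K), arginine (R), and histidine (H) have basic, nitrogen-containing side chains.
Arginine is in this group.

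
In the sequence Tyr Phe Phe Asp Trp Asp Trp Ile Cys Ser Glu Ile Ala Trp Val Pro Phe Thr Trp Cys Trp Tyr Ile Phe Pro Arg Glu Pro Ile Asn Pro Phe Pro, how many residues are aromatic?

12

The aromatic amino acids are Phe (F, benzyl), Trp (W, indole), and Tyr (Y, phenol).
Matching residues: Tyr1, Phe2, Phe3, Trp5, Trp7, Trp14, Phe17, Trp19, Trp21, Tyr22, Phe24, Phe32.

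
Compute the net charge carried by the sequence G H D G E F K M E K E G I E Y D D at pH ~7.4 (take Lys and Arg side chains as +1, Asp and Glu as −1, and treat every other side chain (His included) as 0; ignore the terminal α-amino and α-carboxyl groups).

Positive (K, R): K7, K10 → +2.
Negative (D, E): D3, E5, E9, E11, E14, D16, D17 → −7.
Net charge = (+2) + (−7) = −5.

-5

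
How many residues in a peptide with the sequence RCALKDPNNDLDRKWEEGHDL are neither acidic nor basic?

Acidic: D, E. Basic: K, R, H. All other residues are neither.
Matching residues: C2, A3, L4, P7, N8, N9, L11, W15, G18, L21.

10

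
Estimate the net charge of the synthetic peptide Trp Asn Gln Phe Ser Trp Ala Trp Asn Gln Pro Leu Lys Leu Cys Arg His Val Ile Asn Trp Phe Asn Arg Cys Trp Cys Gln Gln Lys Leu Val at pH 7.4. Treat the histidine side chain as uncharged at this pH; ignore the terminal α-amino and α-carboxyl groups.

+4

Near pH 7.4, K and R contribute +1 each, D and E contribute −1 each, and every other side chain (His included, as stated) is uncharged.
Positive (K, R): Lys13, Arg16, Arg24, Lys30 → +4.
Negative (D, E): none → −0.
Net charge = (+4) + (−0) = +4.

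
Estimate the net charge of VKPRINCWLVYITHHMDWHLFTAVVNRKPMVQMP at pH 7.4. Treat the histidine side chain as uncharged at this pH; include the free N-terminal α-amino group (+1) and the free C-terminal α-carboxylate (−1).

The side chains ionized at physiological pH are Lys/Arg (+1) and Asp/Glu (−1); with His treated as neutral, nothing else contributes.
Positive (K, R): K2, R4, R27, K28 → +4.
Negative (D, E): D17 → −1.
The N-terminus (+1) and C-terminus (−1) cancel.
Net charge = (+4) + (−1) = +3.

+3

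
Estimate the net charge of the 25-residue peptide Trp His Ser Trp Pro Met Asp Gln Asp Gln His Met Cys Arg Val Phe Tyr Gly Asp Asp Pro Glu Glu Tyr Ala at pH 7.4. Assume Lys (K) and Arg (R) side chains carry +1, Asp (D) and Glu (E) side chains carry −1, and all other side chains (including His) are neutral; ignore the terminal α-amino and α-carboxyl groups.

-5

Positive (K, R): Arg14 → +1.
Negative (D, E): Asp7, Asp9, Asp19, Asp20, Glu22, Glu23 → −6.
Net charge = (+1) + (−6) = −5.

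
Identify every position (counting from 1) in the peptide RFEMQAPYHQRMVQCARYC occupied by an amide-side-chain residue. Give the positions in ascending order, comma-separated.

Matching residues: Q5, Q10, Q14.

5, 10, 14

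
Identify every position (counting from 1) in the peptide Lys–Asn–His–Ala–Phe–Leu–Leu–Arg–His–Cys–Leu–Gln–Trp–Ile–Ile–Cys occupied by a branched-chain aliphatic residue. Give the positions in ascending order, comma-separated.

V, L, and I make up the branched-chain aliphatic group.
Matching residues: Leu6, Leu7, Leu11, Ile14, Ile15.

6, 7, 11, 14, 15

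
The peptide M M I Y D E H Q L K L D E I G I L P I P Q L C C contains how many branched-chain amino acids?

8

The BCAAs are Val, Leu, and Ile — aliphatic side chains with a branch point.
Matching residues: I3, L9, L11, I14, I16, L17, I19, L22.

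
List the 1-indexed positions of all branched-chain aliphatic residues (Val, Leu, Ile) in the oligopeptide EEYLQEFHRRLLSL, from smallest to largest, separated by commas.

Matching residues: L4, L11, L12, L14.

4, 11, 12, 14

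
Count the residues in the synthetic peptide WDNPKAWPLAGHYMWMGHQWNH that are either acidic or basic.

5

Acidic: D, E. Basic: H, K, R.
Acidic residues here: D2 (1).
Basic residues here: K5, H12, H18, H22 (4).
The two groups share no amino acid, so total = 1 + 4 = 5.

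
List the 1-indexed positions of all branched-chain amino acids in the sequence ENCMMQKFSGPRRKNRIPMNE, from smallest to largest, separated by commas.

17

V, L, and I make up the branched-chain aliphatic group.
Matching residues: I17.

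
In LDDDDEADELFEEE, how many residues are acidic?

10

The acidic residues are Asp (D) and Glu (E), whose side chains end in a carboxylate group.
Matching residues: D2, D3, D4, D5, E6, D8, E9, E12, E13, E14.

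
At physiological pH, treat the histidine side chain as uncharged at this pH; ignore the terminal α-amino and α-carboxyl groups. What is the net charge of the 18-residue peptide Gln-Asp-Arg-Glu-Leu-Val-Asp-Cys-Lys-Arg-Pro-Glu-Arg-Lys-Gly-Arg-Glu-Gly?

+1

Near pH 7.4, K and R contribute +1 each, D and E contribute −1 each, and every other side chain (His included, as stated) is uncharged.
Positive (K, R): Arg3, Lys9, Arg10, Arg13, Lys14, Arg16 → +6.
Negative (D, E): Asp2, Glu4, Asp7, Glu12, Glu17 → −5.
Net charge = (+6) + (−5) = +1.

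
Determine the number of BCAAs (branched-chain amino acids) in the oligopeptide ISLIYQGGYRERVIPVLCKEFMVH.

8

V, L, and I make up the branched-chain aliphatic group.
Matching residues: I1, L3, I4, V13, I14, V16, L17, V23.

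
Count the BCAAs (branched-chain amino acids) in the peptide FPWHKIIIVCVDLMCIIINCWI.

V, L, and I make up the branched-chain aliphatic group.
Matching residues: I6, I7, I8, V9, V11, L13, I16, I17, I18, I22.

10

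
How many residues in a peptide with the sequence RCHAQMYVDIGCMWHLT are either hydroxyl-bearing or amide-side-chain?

3

Hydroxyl-bearing: S, T, Y. Amide-side-chain: N, Q.
Hydroxyl-bearing residues here: Y7, T17 (2).
Amide-side-chain residues here: Q5 (1).
The two groups share no amino acid, so total = 2 + 1 = 3.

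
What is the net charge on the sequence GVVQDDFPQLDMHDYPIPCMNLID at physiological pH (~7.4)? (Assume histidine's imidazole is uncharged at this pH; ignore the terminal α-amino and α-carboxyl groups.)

-5

The side chains ionized at physiological pH are Lys/Arg (+1) and Asp/Glu (−1); with His treated as neutral, nothing else contributes.
Positive (K, R): none → +0.
Negative (D, E): D5, D6, D11, D14, D24 → −5.
Net charge = (+0) + (−5) = −5.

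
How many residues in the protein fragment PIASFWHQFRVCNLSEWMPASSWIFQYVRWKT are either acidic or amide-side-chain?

4

Acidic: D, E. Amide-side-chain: N, Q.
Acidic residues here: E16 (1).
Amide-side-chain residues here: Q8, N13, Q26 (3).
The two groups share no amino acid, so total = 1 + 3 = 4.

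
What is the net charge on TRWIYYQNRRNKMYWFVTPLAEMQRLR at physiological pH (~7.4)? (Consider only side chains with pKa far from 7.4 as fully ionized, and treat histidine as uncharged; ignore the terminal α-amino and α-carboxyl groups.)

Near pH 7.4, K and R contribute +1 each, D and E contribute −1 each, and every other side chain (His included, as stated) is uncharged.
Positive (K, R): R2, R9, R10, K12, R25, R27 → +6.
Negative (D, E): E22 → −1.
Net charge = (+6) + (−1) = +5.

+5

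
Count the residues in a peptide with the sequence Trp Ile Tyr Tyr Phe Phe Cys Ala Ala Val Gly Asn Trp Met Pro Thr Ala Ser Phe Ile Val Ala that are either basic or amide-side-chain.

1

Basic: H, K, R. Amide-side-chain: N, Q.
Basic residues here: none (0).
Amide-side-chain residues here: Asn12 (1).
The two groups share no amino acid, so total = 0 + 1 = 1.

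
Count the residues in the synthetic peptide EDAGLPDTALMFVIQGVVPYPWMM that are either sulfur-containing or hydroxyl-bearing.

Sulfur-containing: C, M. Hydroxyl-bearing: S, T, Y.
Sulfur-containing residues here: M11, M23, M24 (3).
Hydroxyl-bearing residues here: T8, Y20 (2).
The two groups share no amino acid, so total = 3 + 2 = 5.

5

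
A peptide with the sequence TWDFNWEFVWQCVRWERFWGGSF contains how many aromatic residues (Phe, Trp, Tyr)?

Matching residues: W2, F4, W6, F8, W10, W15, F18, W19, F23.

9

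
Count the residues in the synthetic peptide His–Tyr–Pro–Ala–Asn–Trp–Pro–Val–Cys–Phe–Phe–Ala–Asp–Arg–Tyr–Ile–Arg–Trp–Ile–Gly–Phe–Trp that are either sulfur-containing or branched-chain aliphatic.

4

Sulfur-containing: C, M. Branched-chain aliphatic: I, L, V.
Sulfur-containing residues here: Cys9 (1).
Branched-chain aliphatic residues here: Val8, Ile16, Ile19 (3).
The two groups share no amino acid, so total = 1 + 3 = 4.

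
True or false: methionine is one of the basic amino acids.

The basic amino acids are Lys (K), Arg (R), and His (H).
Methionine is not in this group.

False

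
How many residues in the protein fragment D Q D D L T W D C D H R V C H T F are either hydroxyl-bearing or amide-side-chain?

3

Hydroxyl-bearing: S, T, Y. Amide-side-chain: N, Q.
Hydroxyl-bearing residues here: T6, T16 (2).
Amide-side-chain residues here: Q2 (1).
The two groups share no amino acid, so total = 2 + 1 = 3.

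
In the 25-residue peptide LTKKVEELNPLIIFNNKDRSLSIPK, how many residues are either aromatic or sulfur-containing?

1

Aromatic: F, W, Y. Sulfur-containing: C, M.
Aromatic residues here: F14 (1).
Sulfur-containing residues here: none (0).
The two groups share no amino acid, so total = 1 + 0 = 1.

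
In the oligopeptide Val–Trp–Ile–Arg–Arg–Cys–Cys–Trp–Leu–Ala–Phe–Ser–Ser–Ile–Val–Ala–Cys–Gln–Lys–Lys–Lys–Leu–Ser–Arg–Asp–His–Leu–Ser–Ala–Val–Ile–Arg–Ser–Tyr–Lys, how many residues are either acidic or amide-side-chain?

Acidic: D, E. Amide-side-chain: N, Q.
Acidic residues here: Asp25 (1).
Amide-side-chain residues here: Gln18 (1).
The two groups share no amino acid, so total = 1 + 1 = 2.

2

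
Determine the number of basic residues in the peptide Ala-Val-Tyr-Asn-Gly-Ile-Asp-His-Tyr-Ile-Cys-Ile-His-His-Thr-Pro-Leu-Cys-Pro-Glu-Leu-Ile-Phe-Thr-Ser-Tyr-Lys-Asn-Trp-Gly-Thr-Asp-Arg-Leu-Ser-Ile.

The basic amino acids are Lys (K), Arg (R), and His (H).
Matching residues: His8, His13, His14, Lys27, Arg33.

5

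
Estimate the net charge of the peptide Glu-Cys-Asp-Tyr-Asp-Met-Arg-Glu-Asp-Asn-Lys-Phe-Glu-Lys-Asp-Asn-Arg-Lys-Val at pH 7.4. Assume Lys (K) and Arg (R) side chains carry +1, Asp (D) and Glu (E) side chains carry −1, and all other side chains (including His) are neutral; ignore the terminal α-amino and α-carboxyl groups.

Positive (K, R): Arg7, Lys11, Lys14, Arg17, Lys18 → +5.
Negative (D, E): Glu1, Asp3, Asp5, Glu8, Asp9, Glu13, Asp15 → −7.
Net charge = (+5) + (−7) = −2.

-2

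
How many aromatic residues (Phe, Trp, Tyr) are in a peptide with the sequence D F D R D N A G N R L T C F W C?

Matching residues: F2, F14, W15.

3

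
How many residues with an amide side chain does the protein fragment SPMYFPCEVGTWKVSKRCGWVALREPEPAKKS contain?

0

Only N (asparagine) and Q (glutamine) carry a side-chain carboxamide.
None of the 32 residues belong to this group.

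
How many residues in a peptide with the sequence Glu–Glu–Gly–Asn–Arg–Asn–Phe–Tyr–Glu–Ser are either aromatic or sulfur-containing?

Aromatic: F, W, Y. Sulfur-containing: C, M.
Aromatic residues here: Phe7, Tyr8 (2).
Sulfur-containing residues here: none (0).
The two groups share no amino acid, so total = 2 + 0 = 2.

2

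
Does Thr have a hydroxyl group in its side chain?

Yes

The –OH-bearing residues are Ser, Thr (aliphatic alcohols), and Tyr (phenol).
Threonine is in this group.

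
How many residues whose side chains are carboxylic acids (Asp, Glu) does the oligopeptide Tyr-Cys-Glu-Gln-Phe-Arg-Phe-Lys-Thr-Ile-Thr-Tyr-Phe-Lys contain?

Matching residues: Glu3.

1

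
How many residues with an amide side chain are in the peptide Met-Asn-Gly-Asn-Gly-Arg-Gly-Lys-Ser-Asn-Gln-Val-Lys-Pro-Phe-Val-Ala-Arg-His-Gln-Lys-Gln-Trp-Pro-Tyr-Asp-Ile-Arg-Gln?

7

Only N (asparagine) and Q (glutamine) carry a side-chain carboxamide.
Matching residues: Asn2, Asn4, Asn10, Gln11, Gln20, Gln22, Gln29.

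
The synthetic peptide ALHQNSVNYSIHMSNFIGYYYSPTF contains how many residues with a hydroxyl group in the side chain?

9

Serine (S), threonine (T), and tyrosine (Y) each carry a hydroxyl group on the side chain.
Matching residues: S6, Y9, S10, S14, Y19, Y20, Y21, S22, T24.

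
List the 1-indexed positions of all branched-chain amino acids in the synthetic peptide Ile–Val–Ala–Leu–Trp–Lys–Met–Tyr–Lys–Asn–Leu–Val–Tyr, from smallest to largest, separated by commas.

1, 2, 4, 11, 12

The BCAAs are Val, Leu, and Ile — aliphatic side chains with a branch point.
Matching residues: Ile1, Val2, Leu4, Leu11, Val12.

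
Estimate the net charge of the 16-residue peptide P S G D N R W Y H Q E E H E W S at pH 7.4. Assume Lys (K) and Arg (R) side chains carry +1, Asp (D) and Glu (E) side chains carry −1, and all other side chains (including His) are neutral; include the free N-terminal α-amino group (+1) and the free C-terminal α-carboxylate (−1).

-3

Positive (K, R): R6 → +1.
Negative (D, E): D4, E11, E12, E14 → −4.
The N-terminus (+1) and C-terminus (−1) cancel.
Net charge = (+1) + (−4) = −3.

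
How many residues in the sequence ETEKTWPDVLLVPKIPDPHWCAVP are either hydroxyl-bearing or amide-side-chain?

Hydroxyl-bearing: S, T, Y. Amide-side-chain: N, Q.
Hydroxyl-bearing residues here: T2, T5 (2).
Amide-side-chain residues here: none (0).
The two groups share no amino acid, so total = 2 + 0 = 2.

2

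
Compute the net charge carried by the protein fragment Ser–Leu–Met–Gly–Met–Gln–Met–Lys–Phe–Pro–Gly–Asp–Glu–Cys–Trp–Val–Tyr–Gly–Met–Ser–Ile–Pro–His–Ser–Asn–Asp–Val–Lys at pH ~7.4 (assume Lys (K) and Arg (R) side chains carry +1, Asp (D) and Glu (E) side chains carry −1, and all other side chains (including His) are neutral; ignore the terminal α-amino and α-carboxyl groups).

Positive (K, R): Lys8, Lys28 → +2.
Negative (D, E): Asp12, Glu13, Asp26 → −3.
Net charge = (+2) + (−3) = −1.

-1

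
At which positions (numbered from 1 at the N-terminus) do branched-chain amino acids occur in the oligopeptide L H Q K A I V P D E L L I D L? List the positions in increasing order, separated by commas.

Valine (V), leucine (L), and isoleucine (I) are the branched-chain amino acids.
Matching residues: L1, I6, V7, L11, L12, I13, L15.

1, 6, 7, 11, 12, 13, 15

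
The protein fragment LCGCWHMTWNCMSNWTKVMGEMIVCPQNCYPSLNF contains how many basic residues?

2

The basic amino acids are Lys (K), Arg (R), and His (H).
Matching residues: H6, K17.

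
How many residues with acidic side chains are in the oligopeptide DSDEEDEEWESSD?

Aspartate (D) and glutamate (E) have carboxylic-acid side chains and are the acidic amino acids.
Matching residues: D1, D3, E4, E5, D6, E7, E8, E10, D13.

9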